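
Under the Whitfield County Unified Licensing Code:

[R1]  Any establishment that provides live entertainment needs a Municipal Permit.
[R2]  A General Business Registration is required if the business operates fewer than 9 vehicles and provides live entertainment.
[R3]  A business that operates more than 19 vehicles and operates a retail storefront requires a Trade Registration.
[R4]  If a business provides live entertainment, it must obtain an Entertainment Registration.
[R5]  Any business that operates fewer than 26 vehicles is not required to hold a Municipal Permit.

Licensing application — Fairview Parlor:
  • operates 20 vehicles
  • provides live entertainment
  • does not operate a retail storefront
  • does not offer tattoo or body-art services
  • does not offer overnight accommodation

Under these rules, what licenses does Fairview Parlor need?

[R1] provides live entertainment → Municipal Permit required.
[R2] vehicles 20 ≥ 9; provides live entertainment → General Business Registration not required.
[R3] vehicles 20 > 19; does not operate a retail storefront → Trade Registration not required.
[R4] provides live entertainment → Entertainment Registration required.
[R5] vehicles 20 < 26 → exempt from Municipal Permit.

Entertainment Registration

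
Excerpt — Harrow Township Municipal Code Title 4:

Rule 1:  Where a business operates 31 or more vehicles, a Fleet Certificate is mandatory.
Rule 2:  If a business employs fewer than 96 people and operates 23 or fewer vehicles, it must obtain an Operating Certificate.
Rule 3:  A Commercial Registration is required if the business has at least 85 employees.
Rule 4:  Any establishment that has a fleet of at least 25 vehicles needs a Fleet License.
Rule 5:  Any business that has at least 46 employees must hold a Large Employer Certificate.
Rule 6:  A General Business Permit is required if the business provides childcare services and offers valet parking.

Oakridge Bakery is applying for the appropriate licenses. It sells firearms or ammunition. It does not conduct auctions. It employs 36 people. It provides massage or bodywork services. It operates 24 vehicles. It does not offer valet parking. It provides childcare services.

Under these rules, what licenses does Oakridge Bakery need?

Rule 1: vehicles 24 < 31 → Fleet Certificate not required.
Rule 2: employees 36 < 96; vehicles 24 > 23 → Operating Certificate not required.
Rule 3: employees 36 < 85 → Commercial Registration not required.
Rule 4: vehicles 24 < 25 → Fleet License not required.
Rule 5: employees 36 < 46 → Large Employer Certificate not required.
Rule 6: provides childcare services; does not offer valet parking → General Business Permit not required.

None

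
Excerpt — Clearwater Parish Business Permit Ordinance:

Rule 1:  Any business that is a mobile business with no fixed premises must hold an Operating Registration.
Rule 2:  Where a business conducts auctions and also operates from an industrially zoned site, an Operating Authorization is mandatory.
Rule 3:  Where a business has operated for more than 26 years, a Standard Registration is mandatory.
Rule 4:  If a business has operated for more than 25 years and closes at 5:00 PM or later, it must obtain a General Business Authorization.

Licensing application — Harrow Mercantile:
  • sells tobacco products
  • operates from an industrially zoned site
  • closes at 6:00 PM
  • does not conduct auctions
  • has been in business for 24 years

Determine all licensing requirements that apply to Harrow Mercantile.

None

Rule 1: operates from an industrially zoned site (not: is a mobile business with no fixed premises) → Operating Registration not required.
Rule 2: does not conduct auctions; operates from an industrially zoned site → Operating Authorization not required.
Rule 3: years in business 24 ≤ 26 → Standard Registration not required.
Rule 4: years in business 24 ≤ 25; closes 6:00 PM, after 5:00 PM → General Business Authorization not required.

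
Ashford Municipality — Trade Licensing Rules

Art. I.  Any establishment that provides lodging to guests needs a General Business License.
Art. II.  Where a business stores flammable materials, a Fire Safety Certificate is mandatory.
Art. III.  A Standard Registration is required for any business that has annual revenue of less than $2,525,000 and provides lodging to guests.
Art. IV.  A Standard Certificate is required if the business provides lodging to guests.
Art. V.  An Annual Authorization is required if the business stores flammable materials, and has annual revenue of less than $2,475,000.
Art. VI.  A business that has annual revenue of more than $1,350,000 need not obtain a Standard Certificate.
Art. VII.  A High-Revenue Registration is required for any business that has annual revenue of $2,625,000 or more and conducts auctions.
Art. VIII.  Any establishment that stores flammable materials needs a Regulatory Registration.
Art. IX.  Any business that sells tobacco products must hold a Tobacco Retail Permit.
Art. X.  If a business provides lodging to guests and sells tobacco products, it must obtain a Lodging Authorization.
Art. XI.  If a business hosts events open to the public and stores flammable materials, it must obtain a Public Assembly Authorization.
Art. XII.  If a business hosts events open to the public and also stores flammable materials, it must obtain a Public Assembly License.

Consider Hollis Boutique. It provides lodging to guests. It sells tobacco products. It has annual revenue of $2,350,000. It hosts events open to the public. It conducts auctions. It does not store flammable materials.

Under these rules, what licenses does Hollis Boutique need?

General Business License, Lodging Authorization, Standard Registration, Tobacco Retail Permit

Art. I. provides lodging to guests → General Business License required.
Art. II. does not store flammable materials → Fire Safety Certificate not required.
Art. III. revenue $2,350,000 < $2,525,000; provides lodging to guests → Standard Registration required.
Art. IV. provides lodging to guests → Standard Certificate required.
Art. V. does not store flammable materials; revenue $2,350,000 < $2,475,000 → Annual Authorization not required.
Art. VI. revenue $2,350,000 > $1,350,000 → exempt from Standard Certificate.
Art. VII. revenue $2,350,000 < $2,625,000; conducts auctions → High-Revenue Registration not required.
Art. VIII. does not store flammable materials → Regulatory Registration not required.
Art. IX. sells tobacco products → Tobacco Retail Permit required.
Art. X. provides lodging to guests; sells tobacco products → Lodging Authorization required.
Art. XI. hosts events open to the public; does not store flammable materials → Public Assembly Authorization not required.
Art. XII. hosts events open to the public; does not store flammable materials → Public Assembly License not required.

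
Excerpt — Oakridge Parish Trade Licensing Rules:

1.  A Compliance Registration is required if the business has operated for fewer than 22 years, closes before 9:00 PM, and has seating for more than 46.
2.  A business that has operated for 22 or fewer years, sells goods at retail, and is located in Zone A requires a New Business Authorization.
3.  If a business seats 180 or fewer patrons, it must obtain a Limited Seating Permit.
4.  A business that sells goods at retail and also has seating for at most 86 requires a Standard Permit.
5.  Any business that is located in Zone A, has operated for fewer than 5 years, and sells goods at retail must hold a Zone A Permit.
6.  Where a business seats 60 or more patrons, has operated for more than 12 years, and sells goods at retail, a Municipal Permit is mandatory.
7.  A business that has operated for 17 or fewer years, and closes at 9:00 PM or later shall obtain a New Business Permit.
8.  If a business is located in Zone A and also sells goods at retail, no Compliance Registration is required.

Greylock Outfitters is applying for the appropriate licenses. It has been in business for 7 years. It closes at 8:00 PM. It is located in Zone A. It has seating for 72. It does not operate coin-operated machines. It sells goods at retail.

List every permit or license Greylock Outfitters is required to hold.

1. years in business 7 < 22; closes 8:00 PM, at/before 9:00 PM; seating 72 > 46 → Compliance Registration required.
2. years in business 7 ≤ 22; sells goods at retail; is located in Zone A → New Business Authorization required.
3. seating 72 ≤ 180 → Limited Seating Permit required.
4. sells goods at retail; seating 72 ≤ 86 → Standard Permit required.
5. is located in Zone A; years in business 7 ≥ 5; sells goods at retail → Zone A Permit not required.
6. seating 72 ≥ 60; years in business 7 ≤ 12; sells goods at retail → Municipal Permit not required.
7. years in business 7 ≤ 17; closes 8:00 PM, at/before 9:00 PM → New Business Permit not required.
8. is located in Zone A; sells goods at retail → exempt from Compliance Registration.

Limited Seating Permit, New Business Authorization, Standard Permit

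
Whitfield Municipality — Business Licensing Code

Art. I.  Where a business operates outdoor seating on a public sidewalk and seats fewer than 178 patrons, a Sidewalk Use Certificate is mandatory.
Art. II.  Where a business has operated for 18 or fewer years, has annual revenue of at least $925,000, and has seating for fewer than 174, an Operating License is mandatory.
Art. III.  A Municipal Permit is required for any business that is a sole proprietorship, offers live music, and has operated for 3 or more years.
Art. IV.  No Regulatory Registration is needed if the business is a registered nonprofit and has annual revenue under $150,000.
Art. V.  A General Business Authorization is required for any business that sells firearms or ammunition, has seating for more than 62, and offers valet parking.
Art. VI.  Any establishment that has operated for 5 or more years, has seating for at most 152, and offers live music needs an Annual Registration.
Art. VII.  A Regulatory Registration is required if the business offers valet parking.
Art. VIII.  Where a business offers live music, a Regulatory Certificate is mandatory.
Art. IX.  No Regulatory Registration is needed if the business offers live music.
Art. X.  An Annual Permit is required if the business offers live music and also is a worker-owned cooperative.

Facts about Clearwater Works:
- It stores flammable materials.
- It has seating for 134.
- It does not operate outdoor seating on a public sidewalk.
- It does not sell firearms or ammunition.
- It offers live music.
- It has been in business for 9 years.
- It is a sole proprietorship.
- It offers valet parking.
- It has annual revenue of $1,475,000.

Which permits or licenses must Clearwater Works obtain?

Annual Registration, Municipal Permit, Operating License, Regulatory Certificate

Art. I. does not operate outdoor seating on a public sidewalk; seating 134 < 178 → Sidewalk Use Certificate not required.
Art. II. years in business 9 ≤ 18; revenue $1,475,000 ≥ $925,000; seating 134 < 174 → Operating License required.
Art. III. is a sole proprietorship; offers live music; years in business 9 ≥ 3 → Municipal Permit required.
Art. IV. is a sole proprietorship (not: is a registered nonprofit); revenue $1,475,000 ≥ $150,000 → Regulatory Registration exemption does not apply.
Art. V. does not sell firearms or ammunition; seating 134 > 62; offers valet parking → General Business Authorization not required.
Art. VI. years in business 9 ≥ 5; seating 134 ≤ 152; offers live music → Annual Registration required.
Art. VII. offers valet parking → Regulatory Registration required.
Art. VIII. offers live music → Regulatory Certificate required.
Art. IX. offers live music → exempt from Regulatory Registration.
Art. X. offers live music; is a sole proprietorship (not: is a worker-owned cooperative) → Annual Permit not required.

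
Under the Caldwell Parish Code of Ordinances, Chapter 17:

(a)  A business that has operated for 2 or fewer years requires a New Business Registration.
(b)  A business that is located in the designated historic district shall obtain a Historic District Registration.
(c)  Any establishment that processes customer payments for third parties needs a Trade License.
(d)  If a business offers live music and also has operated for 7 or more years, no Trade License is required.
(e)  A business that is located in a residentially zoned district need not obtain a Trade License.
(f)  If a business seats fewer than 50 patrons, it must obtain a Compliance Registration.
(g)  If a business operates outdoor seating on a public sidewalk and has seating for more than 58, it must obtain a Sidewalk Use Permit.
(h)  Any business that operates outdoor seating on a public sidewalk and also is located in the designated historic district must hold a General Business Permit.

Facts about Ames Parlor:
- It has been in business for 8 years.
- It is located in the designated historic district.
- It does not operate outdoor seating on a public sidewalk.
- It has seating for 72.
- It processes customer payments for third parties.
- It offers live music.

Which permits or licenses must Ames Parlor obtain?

Historic District Registration

(a) years in business 8 > 2 → New Business Registration not required.
(b) is located in the designated historic district → Historic District Registration required.
(c) processes customer payments for third parties → Trade License required.
(d) offers live music; years in business 8 ≥ 7 → exempt from Trade License.
(e) is located in the designated historic district (not: is located in a residentially zoned district) → Trade License exemption does not apply.
(f) seating 72 ≥ 50 → Compliance Registration not required.
(g) does not operate outdoor seating on a public sidewalk; seating 72 > 58 → Sidewalk Use Permit not required.
(h) does not operate outdoor seating on a public sidewalk; is located in the designated historic district → General Business Permit not required.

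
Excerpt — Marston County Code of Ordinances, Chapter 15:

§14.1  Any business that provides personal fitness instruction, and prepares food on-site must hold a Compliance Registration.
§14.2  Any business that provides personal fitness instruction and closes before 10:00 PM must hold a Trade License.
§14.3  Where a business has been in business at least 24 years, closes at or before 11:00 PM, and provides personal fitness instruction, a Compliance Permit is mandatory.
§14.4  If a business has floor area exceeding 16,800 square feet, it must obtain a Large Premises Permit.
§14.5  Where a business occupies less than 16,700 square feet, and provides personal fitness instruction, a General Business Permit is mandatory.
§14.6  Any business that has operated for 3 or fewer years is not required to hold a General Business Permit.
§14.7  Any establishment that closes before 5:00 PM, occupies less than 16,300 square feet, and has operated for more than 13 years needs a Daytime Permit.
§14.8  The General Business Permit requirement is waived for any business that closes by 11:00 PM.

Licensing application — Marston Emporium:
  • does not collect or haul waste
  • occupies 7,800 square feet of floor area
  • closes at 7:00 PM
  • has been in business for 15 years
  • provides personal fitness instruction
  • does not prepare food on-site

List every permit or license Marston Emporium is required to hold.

§14.1 provides personal fitness instruction; does not prepare food on-site → Compliance Registration not required.
§14.2 provides personal fitness instruction; closes 7:00 PM, at/before 10:00 PM → Trade License required.
§14.3 years in business 15 < 24; closes 7:00 PM, at/before 11:00 PM; provides personal fitness instruction → Compliance Permit not required.
§14.4 floor area 7,800 square feet ≤ 16,800 square feet → Large Premises Permit not required.
§14.5 floor area 7,800 square feet < 16,700 square feet; provides personal fitness instruction → General Business Permit required.
§14.6 years in business 15 > 3 → General Business Permit exemption does not apply.
§14.7 closes 7:00 PM, after 5:00 PM; floor area 7,800 square feet < 16,300 square feet; years in business 15 > 13 → Daytime Permit not required.
§14.8 closes 7:00 PM, at/before 11:00 PM → exempt from General Business Permit.

Trade License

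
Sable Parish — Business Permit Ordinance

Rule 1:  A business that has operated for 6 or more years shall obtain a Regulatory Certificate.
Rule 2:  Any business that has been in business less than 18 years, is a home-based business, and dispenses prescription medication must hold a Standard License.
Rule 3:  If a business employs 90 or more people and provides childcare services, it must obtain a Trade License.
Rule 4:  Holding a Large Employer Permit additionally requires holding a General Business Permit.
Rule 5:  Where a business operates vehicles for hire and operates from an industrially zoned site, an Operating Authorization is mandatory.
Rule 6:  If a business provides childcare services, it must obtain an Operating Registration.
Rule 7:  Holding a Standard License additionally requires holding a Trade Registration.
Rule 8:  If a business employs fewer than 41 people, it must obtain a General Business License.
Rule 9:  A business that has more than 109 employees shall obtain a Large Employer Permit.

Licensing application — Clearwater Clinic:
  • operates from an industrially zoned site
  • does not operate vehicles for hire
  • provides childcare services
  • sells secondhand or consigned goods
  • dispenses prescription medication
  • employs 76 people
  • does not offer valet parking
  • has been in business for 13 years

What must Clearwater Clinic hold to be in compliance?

Operating Registration, Regulatory Certificate

Rule 1: years in business 13 ≥ 6 → Regulatory Certificate required.
Rule 2: years in business 13 < 18; operates from an industrially zoned site (not: is a home-based business); dispenses prescription medication → Standard License not required.
Rule 3: employees 76 < 90; provides childcare services → Trade License not required.
Rule 4: Large Employer Permit is not required → no effect.
Rule 5: does not operate vehicles for hire; operates from an industrially zoned site → Operating Authorization not required.
Rule 6: provides childcare services → Operating Registration required.
Rule 7: Standard License is not required → no effect.
Rule 8: employees 76 ≥ 41 → General Business License not required.
Rule 9: employees 76 ≤ 109 → Large Employer Permit not required.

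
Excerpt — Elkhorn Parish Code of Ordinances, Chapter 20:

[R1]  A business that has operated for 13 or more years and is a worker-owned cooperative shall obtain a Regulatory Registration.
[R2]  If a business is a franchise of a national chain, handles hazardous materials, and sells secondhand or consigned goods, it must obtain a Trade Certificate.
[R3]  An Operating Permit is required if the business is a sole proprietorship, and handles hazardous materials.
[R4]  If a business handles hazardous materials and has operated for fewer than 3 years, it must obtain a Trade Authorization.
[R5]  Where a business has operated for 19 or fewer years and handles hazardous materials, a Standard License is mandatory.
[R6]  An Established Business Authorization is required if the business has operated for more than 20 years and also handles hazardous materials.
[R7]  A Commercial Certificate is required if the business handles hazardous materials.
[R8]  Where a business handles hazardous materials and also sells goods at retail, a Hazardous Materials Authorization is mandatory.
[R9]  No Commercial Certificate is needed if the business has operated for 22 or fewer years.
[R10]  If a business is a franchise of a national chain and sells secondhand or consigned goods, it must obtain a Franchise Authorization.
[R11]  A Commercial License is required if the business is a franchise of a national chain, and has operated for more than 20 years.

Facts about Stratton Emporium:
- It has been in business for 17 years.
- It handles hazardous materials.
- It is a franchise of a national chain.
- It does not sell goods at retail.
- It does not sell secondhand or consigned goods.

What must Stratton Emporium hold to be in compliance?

[R1] years in business 17 ≥ 13; is a franchise of a national chain (not: is a worker-owned cooperative) → Regulatory Registration not required.
[R2] is a franchise of a national chain; handles hazardous materials; does not sell secondhand or consigned goods → Trade Certificate not required.
[R3] is a franchise of a national chain (not: is a sole proprietorship); handles hazardous materials → Operating Permit not required.
[R4] handles hazardous materials; years in business 17 ≥ 3 → Trade Authorization not required.
[R5] years in business 17 ≤ 19; handles hazardous materials → Standard License required.
[R6] years in business 17 ≤ 20; handles hazardous materials → Established Business Authorization not required.
[R7] handles hazardous materials → Commercial Certificate required.
[R8] handles hazardous materials; does not sell goods at retail → Hazardous Materials Authorization not required.
[R9] years in business 17 ≤ 22 → exempt from Commercial Certificate.
[R10] is a franchise of a national chain; does not sell secondhand or consigned goods → Franchise Authorization not required.
[R11] is a franchise of a national chain; years in business 17 ≤ 20 → Commercial License not required.

Standard License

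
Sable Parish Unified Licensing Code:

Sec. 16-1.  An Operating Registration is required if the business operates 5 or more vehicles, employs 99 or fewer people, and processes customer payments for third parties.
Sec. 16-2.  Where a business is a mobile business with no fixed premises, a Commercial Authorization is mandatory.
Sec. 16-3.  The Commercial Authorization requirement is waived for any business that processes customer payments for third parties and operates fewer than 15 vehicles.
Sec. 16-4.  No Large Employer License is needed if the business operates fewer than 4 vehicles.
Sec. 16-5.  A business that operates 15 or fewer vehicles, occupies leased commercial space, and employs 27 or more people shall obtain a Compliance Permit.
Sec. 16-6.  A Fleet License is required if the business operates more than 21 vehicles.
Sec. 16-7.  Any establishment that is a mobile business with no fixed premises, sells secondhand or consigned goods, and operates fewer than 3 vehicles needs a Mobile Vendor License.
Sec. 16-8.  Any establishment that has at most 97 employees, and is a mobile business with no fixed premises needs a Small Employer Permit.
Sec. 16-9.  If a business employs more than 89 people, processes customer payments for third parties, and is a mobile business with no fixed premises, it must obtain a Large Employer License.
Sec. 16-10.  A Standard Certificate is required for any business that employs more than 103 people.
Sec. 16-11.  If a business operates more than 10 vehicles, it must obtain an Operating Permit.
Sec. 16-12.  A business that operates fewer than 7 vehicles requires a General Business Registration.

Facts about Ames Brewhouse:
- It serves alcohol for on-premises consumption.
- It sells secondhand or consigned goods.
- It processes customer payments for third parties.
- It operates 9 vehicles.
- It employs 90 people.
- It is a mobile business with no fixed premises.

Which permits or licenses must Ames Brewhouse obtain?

Large Employer License, Operating Registration, Small Employer Permit

Sec. 16-1. vehicles 9 ≥ 5; employees 90 ≤ 99; processes customer payments for third parties → Operating Registration required.
Sec. 16-2. is a mobile business with no fixed premises → Commercial Authorization required.
Sec. 16-3. processes customer payments for third parties; vehicles 9 < 15 → exempt from Commercial Authorization.
Sec. 16-4. vehicles 9 ≥ 4 → Large Employer License exemption does not apply.
Sec. 16-5. vehicles 9 ≤ 15; is a mobile business with no fixed premises (not: occupies leased commercial space); employees 90 ≥ 27 → Compliance Permit not required.
Sec. 16-6. vehicles 9 ≤ 21 → Fleet License not required.
Sec. 16-7. is a mobile business with no fixed premises; sells secondhand or consigned goods; vehicles 9 ≥ 3 → Mobile Vendor License not required.
Sec. 16-8. employees 90 ≤ 97; is a mobile business with no fixed premises → Small Employer Permit required.
Sec. 16-9. employees 90 > 89; processes customer payments for third parties; is a mobile business with no fixed premises → Large Employer License required.
Sec. 16-10. employees 90 ≤ 103 → Standard Certificate not required.
Sec. 16-11. vehicles 9 ≤ 10 → Operating Permit not required.
Sec. 16-12. vehicles 9 ≥ 7 → General Business Registration not required.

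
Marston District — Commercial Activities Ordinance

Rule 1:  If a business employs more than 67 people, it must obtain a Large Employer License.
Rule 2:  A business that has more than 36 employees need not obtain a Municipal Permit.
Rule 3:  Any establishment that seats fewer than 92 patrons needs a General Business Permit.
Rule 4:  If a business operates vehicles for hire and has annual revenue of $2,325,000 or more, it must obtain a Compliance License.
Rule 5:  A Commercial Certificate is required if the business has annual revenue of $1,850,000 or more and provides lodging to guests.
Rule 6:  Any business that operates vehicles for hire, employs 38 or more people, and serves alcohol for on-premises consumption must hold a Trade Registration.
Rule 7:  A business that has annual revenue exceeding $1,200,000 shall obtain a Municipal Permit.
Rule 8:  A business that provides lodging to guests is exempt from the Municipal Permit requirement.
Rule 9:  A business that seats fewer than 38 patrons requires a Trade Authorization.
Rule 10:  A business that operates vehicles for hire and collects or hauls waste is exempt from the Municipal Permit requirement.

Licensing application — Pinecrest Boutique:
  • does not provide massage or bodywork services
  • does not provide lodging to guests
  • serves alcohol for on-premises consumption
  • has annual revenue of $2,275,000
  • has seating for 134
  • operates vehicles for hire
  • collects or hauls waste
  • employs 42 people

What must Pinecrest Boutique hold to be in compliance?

Rule 1: employees 42 ≤ 67 → Large Employer License not required.
Rule 2: employees 42 > 36 → exempt from Municipal Permit.
Rule 3: seating 134 ≥ 92 → General Business Permit not required.
Rule 4: operates vehicles for hire; revenue $2,275,000 < $2,325,000 → Compliance License not required.
Rule 5: revenue $2,275,000 ≥ $1,850,000; does not provide lodging to guests → Commercial Certificate not required.
Rule 6: operates vehicles for hire; employees 42 ≥ 38; serves alcohol for on-premises consumption → Trade Registration required.
Rule 7: revenue $2,275,000 > $1,200,000 → Municipal Permit required.
Rule 8: does not provide lodging to guests → Municipal Permit exemption does not apply.
Rule 9: seating 134 ≥ 38 → Trade Authorization not required.
Rule 10: operates vehicles for hire; collects or hauls waste → exempt from Municipal Permit.

Trade Registration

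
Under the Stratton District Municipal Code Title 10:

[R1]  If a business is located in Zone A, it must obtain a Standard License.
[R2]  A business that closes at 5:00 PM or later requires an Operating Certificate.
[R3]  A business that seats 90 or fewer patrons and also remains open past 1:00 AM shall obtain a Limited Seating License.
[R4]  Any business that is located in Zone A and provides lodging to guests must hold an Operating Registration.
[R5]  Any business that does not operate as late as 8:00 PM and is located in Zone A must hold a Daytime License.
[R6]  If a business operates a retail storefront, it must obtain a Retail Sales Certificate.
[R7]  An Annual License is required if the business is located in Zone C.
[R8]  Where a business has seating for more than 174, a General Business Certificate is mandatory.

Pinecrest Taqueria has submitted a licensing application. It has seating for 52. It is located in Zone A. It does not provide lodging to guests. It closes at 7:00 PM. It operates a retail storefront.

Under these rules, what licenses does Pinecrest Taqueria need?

[R1] is located in Zone A → Standard License required.
[R2] closes 7:00 PM, after 5:00 PM → Operating Certificate required.
[R3] seating 52 ≤ 90; closes 7:00 PM, at/before 1:00 AM → Limited Seating License not required.
[R4] is located in Zone A; does not provide lodging to guests → Operating Registration not required.
[R5] closes 7:00 PM, at/before 8:00 PM; is located in Zone A → Daytime License required.
[R6] operates a retail storefront → Retail Sales Certificate required.
[R7] is located in Zone A (not: is located in Zone C) → Annual License not required.
[R8] seating 52 ≤ 174 → General Business Certificate not required.

Daytime License, Operating Certificate, Retail Sales Certificate, Standard License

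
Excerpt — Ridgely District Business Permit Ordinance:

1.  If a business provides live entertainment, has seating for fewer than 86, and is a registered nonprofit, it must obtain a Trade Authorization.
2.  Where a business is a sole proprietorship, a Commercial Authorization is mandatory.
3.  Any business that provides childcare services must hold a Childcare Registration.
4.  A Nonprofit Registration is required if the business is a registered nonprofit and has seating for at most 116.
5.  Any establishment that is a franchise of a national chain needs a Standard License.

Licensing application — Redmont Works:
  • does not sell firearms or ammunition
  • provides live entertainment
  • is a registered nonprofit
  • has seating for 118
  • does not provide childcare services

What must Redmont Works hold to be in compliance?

None

1. provides live entertainment; seating 118 ≥ 86; is a registered nonprofit → Trade Authorization not required.
2. is a registered nonprofit (not: is a sole proprietorship) → Commercial Authorization not required.
3. does not provide childcare services → Childcare Registration not required.
4. is a registered nonprofit; seating 118 > 116 → Nonprofit Registration not required.
5. is a registered nonprofit (not: is a franchise of a national chain) → Standard License not required.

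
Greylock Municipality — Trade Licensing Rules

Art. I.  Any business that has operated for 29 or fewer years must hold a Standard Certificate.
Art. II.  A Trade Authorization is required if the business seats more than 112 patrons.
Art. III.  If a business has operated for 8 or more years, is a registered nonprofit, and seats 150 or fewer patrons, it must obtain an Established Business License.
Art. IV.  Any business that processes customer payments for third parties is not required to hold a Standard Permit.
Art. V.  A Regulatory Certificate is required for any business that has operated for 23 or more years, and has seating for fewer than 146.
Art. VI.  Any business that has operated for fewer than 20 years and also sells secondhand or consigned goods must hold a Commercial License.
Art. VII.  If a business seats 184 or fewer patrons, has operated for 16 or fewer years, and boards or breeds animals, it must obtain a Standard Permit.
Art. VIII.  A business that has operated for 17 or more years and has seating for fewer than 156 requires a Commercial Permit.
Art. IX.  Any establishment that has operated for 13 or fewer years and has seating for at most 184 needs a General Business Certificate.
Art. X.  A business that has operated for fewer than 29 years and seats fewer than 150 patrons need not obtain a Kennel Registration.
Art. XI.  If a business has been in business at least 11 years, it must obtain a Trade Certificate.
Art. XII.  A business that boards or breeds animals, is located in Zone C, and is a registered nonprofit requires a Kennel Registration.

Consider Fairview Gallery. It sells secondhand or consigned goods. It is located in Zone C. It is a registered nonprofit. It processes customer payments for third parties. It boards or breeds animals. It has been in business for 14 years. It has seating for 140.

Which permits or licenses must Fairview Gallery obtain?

Commercial License, Established Business License, Standard Certificate, Trade Authorization, Trade Certificate

Art. I. years in business 14 ≤ 29 → Standard Certificate required.
Art. II. seating 140 > 112 → Trade Authorization required.
Art. III. years in business 14 ≥ 8; is a registered nonprofit; seating 140 ≤ 150 → Established Business License required.
Art. IV. processes customer payments for third parties → exempt from Standard Permit.
Art. V. years in business 14 < 23; seating 140 < 146 → Regulatory Certificate not required.
Art. VI. years in business 14 < 20; sells secondhand or consigned goods → Commercial License required.
Art. VII. seating 140 ≤ 184; years in business 14 ≤ 16; boards or breeds animals → Standard Permit required.
Art. VIII. years in business 14 < 17; seating 140 < 156 → Commercial Permit not required.
Art. IX. years in business 14 > 13; seating 140 ≤ 184 → General Business Certificate not required.
Art. X. years in business 14 < 29; seating 140 < 150 → exempt from Kennel Registration.
Art. XI. years in business 14 ≥ 11 → Trade Certificate required.
Art. XII. boards or breeds animals; is located in Zone C; is a registered nonprofit → Kennel Registration required.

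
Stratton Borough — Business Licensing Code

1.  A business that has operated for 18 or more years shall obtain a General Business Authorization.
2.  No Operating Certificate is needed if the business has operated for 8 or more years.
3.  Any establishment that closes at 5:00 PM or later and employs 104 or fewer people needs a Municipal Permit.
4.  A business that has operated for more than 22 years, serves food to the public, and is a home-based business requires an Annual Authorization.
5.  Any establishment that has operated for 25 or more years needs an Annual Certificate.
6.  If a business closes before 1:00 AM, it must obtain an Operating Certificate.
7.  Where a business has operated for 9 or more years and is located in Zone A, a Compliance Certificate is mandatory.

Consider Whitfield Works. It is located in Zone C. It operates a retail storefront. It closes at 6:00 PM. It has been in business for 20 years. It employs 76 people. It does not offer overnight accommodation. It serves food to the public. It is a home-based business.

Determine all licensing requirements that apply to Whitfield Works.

General Business Authorization, Municipal Permit

1. years in business 20 ≥ 18 → General Business Authorization required.
2. years in business 20 ≥ 8 → exempt from Operating Certificate.
3. closes 6:00 PM, after 5:00 PM; employees 76 ≤ 104 → Municipal Permit required.
4. years in business 20 ≤ 22; serves food to the public; is a home-based business → Annual Authorization not required.
5. years in business 20 < 25 → Annual Certificate not required.
6. closes 6:00 PM, at/before 1:00 AM → Operating Certificate required.
7. years in business 20 ≥ 9; is located in Zone C (not: is located in Zone A) → Compliance Certificate not required.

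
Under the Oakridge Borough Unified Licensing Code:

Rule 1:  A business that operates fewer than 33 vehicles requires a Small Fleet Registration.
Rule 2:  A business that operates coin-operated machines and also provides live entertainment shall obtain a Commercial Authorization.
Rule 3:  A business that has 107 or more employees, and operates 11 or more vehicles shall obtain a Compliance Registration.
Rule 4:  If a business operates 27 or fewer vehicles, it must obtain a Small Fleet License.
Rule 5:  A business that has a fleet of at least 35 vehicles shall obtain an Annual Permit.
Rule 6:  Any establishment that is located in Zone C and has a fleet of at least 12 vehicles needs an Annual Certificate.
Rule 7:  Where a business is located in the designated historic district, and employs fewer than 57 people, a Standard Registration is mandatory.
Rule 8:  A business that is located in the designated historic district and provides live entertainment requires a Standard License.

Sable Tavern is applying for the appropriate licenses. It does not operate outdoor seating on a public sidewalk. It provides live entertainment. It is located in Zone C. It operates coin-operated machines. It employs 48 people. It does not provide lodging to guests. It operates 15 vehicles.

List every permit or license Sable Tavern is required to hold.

Annual Certificate, Commercial Authorization, Small Fleet License, Small Fleet Registration

Rule 1: vehicles 15 < 33 → Small Fleet Registration required.
Rule 2: operates coin-operated machines; provides live entertainment → Commercial Authorization required.
Rule 3: employees 48 < 107; vehicles 15 ≥ 11 → Compliance Registration not required.
Rule 4: vehicles 15 ≤ 27 → Small Fleet License required.
Rule 5: vehicles 15 < 35 → Annual Permit not required.
Rule 6: is located in Zone C; vehicles 15 ≥ 12 → Annual Certificate required.
Rule 7: is located in Zone C (not: is located in the designated historic district); employees 48 < 57 → Standard Registration not required.
Rule 8: is located in Zone C (not: is located in the designated historic district); provides live entertainment → Standard License not required.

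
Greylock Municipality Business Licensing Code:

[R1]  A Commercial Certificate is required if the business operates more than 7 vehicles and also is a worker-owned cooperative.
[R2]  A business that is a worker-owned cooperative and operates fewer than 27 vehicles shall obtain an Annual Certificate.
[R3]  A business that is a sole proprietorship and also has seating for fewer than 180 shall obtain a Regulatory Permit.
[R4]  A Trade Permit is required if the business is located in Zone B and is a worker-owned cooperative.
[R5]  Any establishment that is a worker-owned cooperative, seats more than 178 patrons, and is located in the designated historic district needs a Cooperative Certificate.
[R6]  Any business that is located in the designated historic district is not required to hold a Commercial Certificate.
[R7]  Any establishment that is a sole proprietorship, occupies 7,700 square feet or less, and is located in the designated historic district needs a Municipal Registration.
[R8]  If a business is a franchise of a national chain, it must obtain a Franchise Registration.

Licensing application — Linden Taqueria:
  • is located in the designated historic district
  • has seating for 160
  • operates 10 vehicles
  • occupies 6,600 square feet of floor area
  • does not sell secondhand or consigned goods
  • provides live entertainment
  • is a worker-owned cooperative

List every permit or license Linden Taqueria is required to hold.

Annual Certificate

[R1] vehicles 10 > 7; is a worker-owned cooperative → Commercial Certificate required.
[R2] is a worker-owned cooperative; vehicles 10 < 27 → Annual Certificate required.
[R3] is a worker-owned cooperative (not: is a sole proprietorship); seating 160 < 180 → Regulatory Permit not required.
[R4] is located in the designated historic district (not: is located in Zone B); is a worker-owned cooperative → Trade Permit not required.
[R5] is a worker-owned cooperative; seating 160 ≤ 178; is located in the designated historic district → Cooperative Certificate not required.
[R6] is located in the designated historic district → exempt from Commercial Certificate.
[R7] is a worker-owned cooperative (not: is a sole proprietorship); floor area 6,600 square feet ≤ 7,700 square feet; is located in the designated historic district → Municipal Registration not required.
[R8] is a worker-owned cooperative (not: is a franchise of a national chain) → Franchise Registration not required.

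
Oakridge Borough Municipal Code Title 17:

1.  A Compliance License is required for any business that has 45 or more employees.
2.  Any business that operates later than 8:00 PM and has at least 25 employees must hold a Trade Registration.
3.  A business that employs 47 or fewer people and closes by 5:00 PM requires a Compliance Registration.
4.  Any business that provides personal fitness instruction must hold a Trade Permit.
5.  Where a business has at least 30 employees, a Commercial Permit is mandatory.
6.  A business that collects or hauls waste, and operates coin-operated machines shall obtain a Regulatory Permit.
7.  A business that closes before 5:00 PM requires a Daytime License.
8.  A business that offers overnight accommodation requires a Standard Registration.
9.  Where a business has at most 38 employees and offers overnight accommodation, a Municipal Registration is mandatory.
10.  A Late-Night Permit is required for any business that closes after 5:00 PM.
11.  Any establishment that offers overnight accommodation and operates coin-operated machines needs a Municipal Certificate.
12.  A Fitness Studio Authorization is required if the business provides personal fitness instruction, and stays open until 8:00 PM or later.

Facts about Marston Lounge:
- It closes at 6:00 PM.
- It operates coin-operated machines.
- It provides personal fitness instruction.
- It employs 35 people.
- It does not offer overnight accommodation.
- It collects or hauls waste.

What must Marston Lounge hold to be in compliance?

1. employees 35 < 45 → Compliance License not required.
2. closes 6:00 PM, at/before 8:00 PM; employees 35 ≥ 25 → Trade Registration not required.
3. employees 35 ≤ 47; closes 6:00 PM, after 5:00 PM → Compliance Registration not required.
4. provides personal fitness instruction → Trade Permit required.
5. employees 35 ≥ 30 → Commercial Permit required.
6. collects or hauls waste; operates coin-operated machines → Regulatory Permit required.
7. closes 6:00 PM, after 5:00 PM → Daytime License not required.
8. does not offer overnight accommodation → Standard Registration not required.
9. employees 35 ≤ 38; does not offer overnight accommodation → Municipal Registration not required.
10. closes 6:00 PM, after 5:00 PM → Late-Night Permit required.
11. does not offer overnight accommodation; operates coin-operated machines → Municipal Certificate not required.
12. provides personal fitness instruction; closes 6:00 PM, at/before 8:00 PM → Fitness Studio Authorization not required.

Commercial Permit, Late-Night Permit, Regulatory Permit, Trade Permit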